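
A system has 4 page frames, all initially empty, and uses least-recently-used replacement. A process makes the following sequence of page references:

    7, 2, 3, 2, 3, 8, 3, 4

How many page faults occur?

5

7 → fault, frames (7)
2 → fault, frames (7 2)
3 → fault, frames (7 2 3)
2 → hit
3 → hit
8 → fault, frames (7 2 3 8)
3 → hit
4 → fault, evict 7, frames (2 8 3 4)
Page faults: 5.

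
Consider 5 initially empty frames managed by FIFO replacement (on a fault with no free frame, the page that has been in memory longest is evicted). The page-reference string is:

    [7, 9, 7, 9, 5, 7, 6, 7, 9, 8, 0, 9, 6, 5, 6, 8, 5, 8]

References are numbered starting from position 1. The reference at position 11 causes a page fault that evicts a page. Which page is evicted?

pos 1: 7 -> fault, frames (7)
pos 2: 9 -> fault, frames (7 9)
pos 3: 7 -> hit
pos 4: 9 -> hit
pos 5: 5 -> fault, frames (7 9 5)
pos 6: 7 -> hit
pos 7: 6 -> fault, frames (7 9 5 6)
pos 8: 7 -> hit
pos 9: 9 -> hit
pos 10: 8 -> fault, frames (7 9 5 6 8)
pos 11: 0 -> fault, evict 7, frames (9 5 6 8 0)
At position 11, page 7 is evicted.

7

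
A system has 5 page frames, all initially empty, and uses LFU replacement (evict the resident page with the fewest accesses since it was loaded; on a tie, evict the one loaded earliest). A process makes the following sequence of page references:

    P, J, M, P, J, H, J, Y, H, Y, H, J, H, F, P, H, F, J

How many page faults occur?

6

P → miss, frames {P}
J → miss, frames {P,J}
M → miss, frames {P,J,M}
P → hit
J → hit
H → miss, frames {P,J,M,H}
J → hit
Y → miss, frames {P,J,M,H,Y}
H → hit
Y → hit
H → hit
J → hit
H → hit
F → miss, evict M, frames {P,J,H,Y,F}
P → hit
H → hit
F → hit
J → hit
Page faults: 6.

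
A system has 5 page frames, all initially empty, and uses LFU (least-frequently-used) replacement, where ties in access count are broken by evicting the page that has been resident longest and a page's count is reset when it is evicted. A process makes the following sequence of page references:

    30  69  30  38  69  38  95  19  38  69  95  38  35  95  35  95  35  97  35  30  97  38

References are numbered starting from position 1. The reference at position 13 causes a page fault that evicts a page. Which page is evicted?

pos 1: 30: miss, frames (30)
pos 2: 69: miss, frames (30 69)
pos 3: 30: hit
pos 4: 38: miss, frames (30 69 38)
pos 5: 69: hit
pos 6: 38: hit
pos 7: 95: miss, frames (30 69 38 95)
pos 8: 19: miss, frames (30 69 38 95 19)
pos 9: 38: hit
pos 10: 69: hit
pos 11: 95: hit
pos 12: 38: hit
pos 13: 35: miss, evict 19, frames (30 69 38 95 35)
At position 13, page 19 is evicted.

19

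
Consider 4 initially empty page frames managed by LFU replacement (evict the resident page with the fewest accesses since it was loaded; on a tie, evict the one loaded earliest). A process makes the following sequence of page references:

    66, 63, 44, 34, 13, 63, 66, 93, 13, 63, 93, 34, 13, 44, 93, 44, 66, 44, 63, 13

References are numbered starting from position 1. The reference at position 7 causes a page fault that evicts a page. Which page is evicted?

pos 1: 66: miss, frames (66)
pos 2: 63: miss, frames (66 63)
pos 3: 44: miss, frames (66 63 44)
pos 4: 34: miss, frames (66 63 44 34)
pos 5: 13: miss, evict 66, frames (63 44 34 13)
pos 6: 63: hit
pos 7: 66: miss, evict 44, frames (63 34 13 66)
At position 7, page 44 is evicted.

44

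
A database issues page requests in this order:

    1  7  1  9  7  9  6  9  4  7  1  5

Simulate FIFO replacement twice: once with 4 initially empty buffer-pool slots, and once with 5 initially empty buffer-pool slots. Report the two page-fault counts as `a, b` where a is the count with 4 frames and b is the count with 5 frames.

7, 6

4 frames: F F . F . . F . F . F F → 7 faults.
5 frames: F F . F . . F . F . . F → 6 faults.
6 < 7: adding a frame reduced faults, as is typical.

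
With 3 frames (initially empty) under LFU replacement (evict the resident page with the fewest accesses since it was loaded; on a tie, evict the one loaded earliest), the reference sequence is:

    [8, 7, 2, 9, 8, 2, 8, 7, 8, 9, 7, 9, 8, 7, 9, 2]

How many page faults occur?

8: miss, frames (8)
7: miss, frames (8 7)
2: miss, frames (8 7 2)
9: miss, evict 8, frames (7 2 9)
8: miss, evict 7, frames (2 9 8)
2: hit
8: hit
7: miss, evict 9, frames (2 8 7)
8: hit
9: miss, evict 7, frames (2 8 9)
7: miss, evict 9, frames (2 8 7)
9: miss, evict 7, frames (2 8 9)
8: hit
7: miss, evict 9, frames (2 8 7)
9: miss, evict 7, frames (2 8 9)
2: hit
Page faults: 11.

11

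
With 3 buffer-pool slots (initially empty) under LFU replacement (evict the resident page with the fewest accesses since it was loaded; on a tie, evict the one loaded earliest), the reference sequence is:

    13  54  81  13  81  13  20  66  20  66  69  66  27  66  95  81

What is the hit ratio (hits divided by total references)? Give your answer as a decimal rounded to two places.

13 → miss, frames [13]
54 → miss, frames [13, 54]
81 → miss, frames [13, 54, 81]
13 → hit
81 → hit
13 → hit
20 → miss, evict 54, frames [13, 81, 20]
66 → miss, evict 20, frames [13, 81, 66]
20 → miss, evict 66, frames [13, 81, 20]
66 → miss, evict 20, frames [13, 81, 66]
69 → miss, evict 66, frames [13, 81, 69]
66 → miss, evict 69, frames [13, 81, 66]
27 → miss, evict 66, frames [13, 81, 27]
66 → miss, evict 27, frames [13, 81, 66]
95 → miss, evict 66, frames [13, 81, 95]
81 → hit
Hits: 4 of 16 references → 4/16 = 0.2500.

0.25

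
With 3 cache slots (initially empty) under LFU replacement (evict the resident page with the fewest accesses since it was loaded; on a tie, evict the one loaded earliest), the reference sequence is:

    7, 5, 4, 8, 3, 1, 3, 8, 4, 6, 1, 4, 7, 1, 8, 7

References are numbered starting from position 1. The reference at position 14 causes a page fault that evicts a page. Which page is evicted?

7

pos 1: 7 → miss, frames [7]
pos 2: 5 → miss, frames [7, 5]
pos 3: 4 → miss, frames [7, 5, 4]
pos 4: 8 → miss, evict 7, frames [5, 4, 8]
pos 5: 3 → miss, evict 5, frames [4, 8, 3]
pos 6: 1 → miss, evict 4, frames [8, 3, 1]
pos 7: 3 → hit
pos 8: 8 → hit
pos 9: 4 → miss, evict 1, frames [8, 3, 4]
pos 10: 6 → miss, evict 4, frames [8, 3, 6]
pos 11: 1 → miss, evict 6, frames [8, 3, 1]
pos 12: 4 → miss, evict 1, frames [8, 3, 4]
pos 13: 7 → miss, evict 4, frames [8, 3, 7]
pos 14: 1 → miss, evict 7, frames [8, 3, 1]
At position 14, page 7 is evicted.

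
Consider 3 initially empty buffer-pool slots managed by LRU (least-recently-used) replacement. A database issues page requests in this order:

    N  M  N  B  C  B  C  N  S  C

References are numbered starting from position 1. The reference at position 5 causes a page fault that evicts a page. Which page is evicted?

pos 1: N -> fault, frames (N)
pos 2: M -> fault, frames (N M)
pos 3: N -> hit
pos 4: B -> fault, frames (M N B)
pos 5: C -> fault, evict M, frames (N B C)
At position 5, page M is evicted.

M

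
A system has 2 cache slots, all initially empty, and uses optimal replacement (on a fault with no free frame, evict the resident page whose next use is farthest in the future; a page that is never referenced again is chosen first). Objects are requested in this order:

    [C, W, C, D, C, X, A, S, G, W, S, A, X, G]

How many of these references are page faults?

C -> fault, frames {C}
W -> fault, frames {C,W}
C -> hit
D -> fault, evict W, frames {C,D}
C -> hit
X -> fault, evict D, frames {C,X}
A -> fault, evict C, frames {X,A}
S -> fault, evict X, frames {A,S}
G -> fault, evict A, frames {S,G}
W -> fault, evict G, frames {S,W}
S -> hit
A -> fault, evict W, frames {S,A}
X -> fault, evict A, frames {S,X}
G -> fault, evict X, frames {S,G}
Page faults: 11.

11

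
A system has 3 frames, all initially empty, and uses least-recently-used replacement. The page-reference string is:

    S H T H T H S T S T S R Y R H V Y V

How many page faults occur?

S -> fault, frames [S]
H -> fault, frames [S, H]
T -> fault, frames [S, H, T]
H -> hit
T -> hit
H -> hit
S -> hit
T -> hit
S -> hit
T -> hit
S -> hit
R -> fault, evict H, frames [T, S, R]
Y -> fault, evict T, frames [S, R, Y]
R -> hit
H -> fault, evict S, frames [Y, R, H]
V -> fault, evict Y, frames [R, H, V]
Y -> fault, evict R, frames [H, V, Y]
V -> hit
Page faults: 8.

8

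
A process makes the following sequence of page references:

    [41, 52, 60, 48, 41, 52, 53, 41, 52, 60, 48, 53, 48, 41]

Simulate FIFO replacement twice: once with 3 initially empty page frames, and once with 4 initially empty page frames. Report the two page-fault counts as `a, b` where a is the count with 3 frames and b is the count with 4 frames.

10, 11

3 frames: F F F F F F F . . F F . . F → 10 faults.
4 frames: F F F F . . F F F F F F . F → 11 faults.
11 > 10: adding a frame increased faults — Belady's anomaly.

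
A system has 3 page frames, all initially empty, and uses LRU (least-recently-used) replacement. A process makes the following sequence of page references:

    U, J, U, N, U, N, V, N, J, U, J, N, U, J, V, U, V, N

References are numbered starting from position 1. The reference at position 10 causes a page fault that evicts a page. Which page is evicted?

V

pos 1: U: miss, frames [U]
pos 2: J: miss, frames [U, J]
pos 3: U: hit
pos 4: N: miss, frames [J, U, N]
pos 5: U: hit
pos 6: N: hit
pos 7: V: miss, evict J, frames [U, N, V]
pos 8: N: hit
pos 9: J: miss, evict U, frames [V, N, J]
pos 10: U: miss, evict V, frames [N, J, U]
At position 10, page V is evicted.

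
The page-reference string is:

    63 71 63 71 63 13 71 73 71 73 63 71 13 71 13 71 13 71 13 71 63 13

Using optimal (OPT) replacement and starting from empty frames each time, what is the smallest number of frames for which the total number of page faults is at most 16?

2

f=1: 22 faults
f=2: 7 faults
f=3: 5 faults
f=4: 4 faults
Smallest f with faults ≤ 16 is 2.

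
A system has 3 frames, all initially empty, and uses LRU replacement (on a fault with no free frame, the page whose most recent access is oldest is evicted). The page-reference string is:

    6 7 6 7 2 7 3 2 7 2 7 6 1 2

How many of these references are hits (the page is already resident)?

6 → miss, frames [6]
7 → miss, frames [6, 7]
6 → hit
7 → hit
2 → miss, frames [6, 7, 2]
7 → hit
3 → miss, evict 6, frames [2, 7, 3]
2 → hit
7 → hit
2 → hit
7 → hit
6 → miss, evict 3, frames [2, 7, 6]
1 → miss, evict 2, frames [7, 6, 1]
2 → miss, evict 7, frames [6, 1, 2]
Hits: 7.

7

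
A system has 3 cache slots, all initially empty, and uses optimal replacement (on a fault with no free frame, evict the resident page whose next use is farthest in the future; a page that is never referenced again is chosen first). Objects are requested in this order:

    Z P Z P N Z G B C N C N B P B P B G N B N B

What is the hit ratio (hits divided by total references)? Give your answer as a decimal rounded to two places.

Z: miss, frames (Z)
P: miss, frames (Z P)
Z: hit
P: hit
N: miss, frames (Z P N)
Z: hit
G: miss, evict Z, frames (P N G)
B: miss, evict G, frames (P N B)
C: miss, evict P, frames (N B C)
N: hit
C: hit
N: hit
B: hit
P: miss, evict C, frames (N B P)
B: hit
P: hit
B: hit
G: miss, evict P, frames (N B G)
N: hit
B: hit
N: hit
B: hit
Hits: 14 of 22 references → 14/22 = 0.6364.

0.64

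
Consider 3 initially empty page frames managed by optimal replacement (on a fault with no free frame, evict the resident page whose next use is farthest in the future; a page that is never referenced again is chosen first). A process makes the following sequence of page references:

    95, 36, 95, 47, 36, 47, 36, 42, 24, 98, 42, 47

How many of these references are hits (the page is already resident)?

95 → fault, frames [95]
36 → fault, frames [95, 36]
95 → hit
47 → fault, frames [95, 36, 47]
36 → hit
47 → hit
36 → hit
42 → fault, evict 36, frames [95, 47, 42]
24 → fault, evict 95, frames [47, 42, 24]
98 → fault, evict 24, frames [47, 42, 98]
42 → hit
47 → hit
Hits: 6.

6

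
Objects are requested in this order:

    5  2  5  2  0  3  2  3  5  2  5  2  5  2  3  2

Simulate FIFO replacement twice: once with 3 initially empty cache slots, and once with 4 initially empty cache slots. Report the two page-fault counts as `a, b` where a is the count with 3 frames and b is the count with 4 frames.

6, 4

3 frames: F F . . F F . . F F . . . . . . → 6 faults.
4 frames: F F . . F F . . . . . . . . . . → 4 faults.
4 < 6: adding a frame reduced faults, as is typical.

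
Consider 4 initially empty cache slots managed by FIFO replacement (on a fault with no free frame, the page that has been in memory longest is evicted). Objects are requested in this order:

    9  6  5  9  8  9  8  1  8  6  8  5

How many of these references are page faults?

9 -> fault, frames [9]
6 -> fault, frames [9, 6]
5 -> fault, frames [9, 6, 5]
9 -> hit
8 -> fault, frames [9, 6, 5, 8]
9 -> hit
8 -> hit
1 -> fault, evict 9, frames [6, 5, 8, 1]
8 -> hit
6 -> hit
8 -> hit
5 -> hit
Page faults: 5.

5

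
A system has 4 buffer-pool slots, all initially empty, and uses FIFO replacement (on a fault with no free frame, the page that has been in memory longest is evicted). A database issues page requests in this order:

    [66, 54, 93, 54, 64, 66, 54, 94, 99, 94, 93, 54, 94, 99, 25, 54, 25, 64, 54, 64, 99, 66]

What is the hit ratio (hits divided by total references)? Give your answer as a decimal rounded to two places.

66 → fault, frames (66)
54 → fault, frames (66 54)
93 → fault, frames (66 54 93)
54 → hit
64 → fault, frames (66 54 93 64)
66 → hit
54 → hit
94 → fault, evict 66, frames (54 93 64 94)
99 → fault, evict 54, frames (93 64 94 99)
94 → hit
93 → hit
54 → fault, evict 93, frames (64 94 99 54)
94 → hit
99 → hit
25 → fault, evict 64, frames (94 99 54 25)
54 → hit
25 → hit
64 → fault, evict 94, frames (99 54 25 64)
54 → hit
64 → hit
99 → hit
66 → fault, evict 99, frames (54 25 64 66)
Hits: 12 of 22 references → 12/22 = 0.5455.

0.55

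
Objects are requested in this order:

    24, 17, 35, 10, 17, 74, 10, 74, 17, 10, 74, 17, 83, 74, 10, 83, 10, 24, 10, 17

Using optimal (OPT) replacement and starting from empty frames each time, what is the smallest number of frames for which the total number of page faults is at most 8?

f=1: 20 faults
f=2: 11 faults
f=3: 8 faults
f=4: 7 faults
f=5: 6 faults
f=6: 6 faults
Smallest f with faults ≤ 8 is 3.

3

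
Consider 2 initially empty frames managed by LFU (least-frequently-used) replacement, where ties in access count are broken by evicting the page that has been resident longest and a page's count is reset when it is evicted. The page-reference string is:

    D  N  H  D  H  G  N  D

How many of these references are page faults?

7

D -> miss, frames {D}
N -> miss, frames {D,N}
H -> miss, evict D, frames {N,H}
D -> miss, evict N, frames {H,D}
H -> hit
G -> miss, evict D, frames {H,G}
N -> miss, evict G, frames {H,N}
D -> miss, evict N, frames {H,D}
Page faults: 7.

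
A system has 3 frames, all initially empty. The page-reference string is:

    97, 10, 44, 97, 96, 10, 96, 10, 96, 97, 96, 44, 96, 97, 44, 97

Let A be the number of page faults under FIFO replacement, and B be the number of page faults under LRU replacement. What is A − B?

-1

Under FIFO: F F F . F . . . . F . . . . . . → 5 faults.
Under LRU: F F F . F F . . . . . F . . . . → 6 faults.
A − B = 5 − 6 = -1.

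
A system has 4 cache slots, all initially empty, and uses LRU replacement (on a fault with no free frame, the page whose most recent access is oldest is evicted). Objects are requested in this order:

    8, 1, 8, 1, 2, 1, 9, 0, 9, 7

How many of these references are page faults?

8 -> miss, frames [8]
1 -> miss, frames [8, 1]
8 -> hit
1 -> hit
2 -> miss, frames [8, 1, 2]
1 -> hit
9 -> miss, frames [8, 2, 1, 9]
0 -> miss, evict 8, frames [2, 1, 9, 0]
9 -> hit
7 -> miss, evict 2, frames [1, 0, 9, 7]
Page faults: 6.

6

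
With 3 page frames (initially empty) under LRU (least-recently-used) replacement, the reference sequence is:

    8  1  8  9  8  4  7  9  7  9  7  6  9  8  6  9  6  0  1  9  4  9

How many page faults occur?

8 -> fault, frames {8}
1 -> fault, frames {8,1}
8 -> hit
9 -> fault, frames {1,8,9}
8 -> hit
4 -> fault, evict 1, frames {9,8,4}
7 -> fault, evict 9, frames {8,4,7}
9 -> fault, evict 8, frames {4,7,9}
7 -> hit
9 -> hit
7 -> hit
6 -> fault, evict 4, frames {9,7,6}
9 -> hit
8 -> fault, evict 7, frames {6,9,8}
6 -> hit
9 -> hit
6 -> hit
0 -> fault, evict 8, frames {9,6,0}
1 -> fault, evict 9, frames {6,0,1}
9 -> fault, evict 6, frames {0,1,9}
4 -> fault, evict 0, frames {1,9,4}
9 -> hit
Page faults: 12.

12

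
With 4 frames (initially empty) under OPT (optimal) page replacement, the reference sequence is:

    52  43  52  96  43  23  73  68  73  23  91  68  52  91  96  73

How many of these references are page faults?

8

52 -> fault, frames (52)
43 -> fault, frames (52 43)
52 -> hit
96 -> fault, frames (52 43 96)
43 -> hit
23 -> fault, frames (52 43 96 23)
73 -> fault, evict 43, frames (52 96 23 73)
68 -> fault, evict 96, frames (52 23 73 68)
73 -> hit
23 -> hit
91 -> fault, evict 23, frames (52 73 68 91)
68 -> hit
52 -> hit
91 -> hit
96 -> fault, evict 91, frames (52 73 68 96)
73 -> hit
Page faults: 8.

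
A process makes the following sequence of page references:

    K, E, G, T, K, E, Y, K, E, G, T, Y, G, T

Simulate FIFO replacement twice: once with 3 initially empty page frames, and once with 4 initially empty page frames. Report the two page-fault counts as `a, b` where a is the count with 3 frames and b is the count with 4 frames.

9, 10

3 frames: F F F F F F F . . F F . . . → 9 faults.
4 frames: F F F F . . F F F F F F . . → 10 faults.
10 > 9: adding a frame increased faults — Belady's anomaly.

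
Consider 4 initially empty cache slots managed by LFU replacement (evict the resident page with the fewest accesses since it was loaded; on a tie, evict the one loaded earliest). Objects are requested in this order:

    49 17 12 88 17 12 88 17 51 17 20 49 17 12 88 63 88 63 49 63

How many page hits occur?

49: miss, frames [49]
17: miss, frames [49, 17]
12: miss, frames [49, 17, 12]
88: miss, frames [49, 17, 12, 88]
17: hit
12: hit
88: hit
17: hit
51: miss, evict 49, frames [17, 12, 88, 51]
17: hit
20: miss, evict 51, frames [17, 12, 88, 20]
49: miss, evict 20, frames [17, 12, 88, 49]
17: hit
12: hit
88: hit
63: miss, evict 49, frames [17, 12, 88, 63]
88: hit
63: hit
49: miss, evict 63, frames [17, 12, 88, 49]
63: miss, evict 49, frames [17, 12, 88, 63]
Hits: 10.

10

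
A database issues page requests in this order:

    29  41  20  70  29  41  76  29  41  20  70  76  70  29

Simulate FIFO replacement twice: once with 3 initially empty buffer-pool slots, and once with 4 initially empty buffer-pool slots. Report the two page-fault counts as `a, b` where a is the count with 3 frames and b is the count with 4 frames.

10, 11

3 frames: F F F F F F F . . F F . . F → 10 faults.
4 frames: F F F F . . F F F F F F . F → 11 faults.
11 > 10: adding a frame increased faults — Belady's anomaly.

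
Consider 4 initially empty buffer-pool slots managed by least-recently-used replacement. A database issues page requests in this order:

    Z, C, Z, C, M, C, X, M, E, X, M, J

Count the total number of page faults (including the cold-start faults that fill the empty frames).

Z → fault, frames [Z]
C → fault, frames [Z, C]
Z → hit
C → hit
M → fault, frames [Z, C, M]
C → hit
X → fault, frames [Z, M, C, X]
M → hit
E → fault, evict Z, frames [C, X, M, E]
X → hit
M → hit
J → fault, evict C, frames [E, X, M, J]
Page faults: 6.

6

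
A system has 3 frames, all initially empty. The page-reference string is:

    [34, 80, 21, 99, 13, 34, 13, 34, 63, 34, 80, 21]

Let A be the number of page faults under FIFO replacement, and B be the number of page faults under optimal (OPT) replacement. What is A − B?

Under FIFO: F F F F F F . . F . F F → 9 faults.
Under OPT: F F F F F . . . F . . F → 7 faults.
A − B = 9 − 7 = 2.

2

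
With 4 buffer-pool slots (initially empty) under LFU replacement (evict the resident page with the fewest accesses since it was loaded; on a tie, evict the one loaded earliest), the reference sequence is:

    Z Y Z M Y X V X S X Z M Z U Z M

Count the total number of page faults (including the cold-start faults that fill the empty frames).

9

Z → miss, frames {Z}
Y → miss, frames {Z,Y}
Z → hit
M → miss, frames {Z,Y,M}
Y → hit
X → miss, frames {Z,Y,M,X}
V → miss, evict M, frames {Z,Y,X,V}
X → hit
S → miss, evict V, frames {Z,Y,X,S}
X → hit
Z → hit
M → miss, evict S, frames {Z,Y,X,M}
Z → hit
U → miss, evict M, frames {Z,Y,X,U}
Z → hit
M → miss, evict U, frames {Z,Y,X,M}
Page faults: 9.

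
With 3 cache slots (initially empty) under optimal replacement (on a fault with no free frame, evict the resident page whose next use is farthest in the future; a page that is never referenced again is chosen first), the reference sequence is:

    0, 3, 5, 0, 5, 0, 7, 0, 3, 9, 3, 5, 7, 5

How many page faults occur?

0 -> fault, frames [0]
3 -> fault, frames [0, 3]
5 -> fault, frames [0, 3, 5]
0 -> hit
5 -> hit
0 -> hit
7 -> fault, evict 5, frames [0, 3, 7]
0 -> hit
3 -> hit
9 -> fault, evict 0, frames [3, 7, 9]
3 -> hit
5 -> fault, evict 9, frames [3, 7, 5]
7 -> hit
5 -> hit
Page faults: 6.

6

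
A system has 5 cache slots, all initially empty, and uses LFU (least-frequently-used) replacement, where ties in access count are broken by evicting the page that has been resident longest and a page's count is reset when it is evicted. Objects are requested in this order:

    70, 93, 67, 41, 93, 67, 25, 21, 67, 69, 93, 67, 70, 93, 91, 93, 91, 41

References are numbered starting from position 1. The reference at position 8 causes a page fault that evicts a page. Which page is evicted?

70

pos 1: 70 -> fault, frames (70)
pos 2: 93 -> fault, frames (70 93)
pos 3: 67 -> fault, frames (70 93 67)
pos 4: 41 -> fault, frames (70 93 67 41)
pos 5: 93 -> hit
pos 6: 67 -> hit
pos 7: 25 -> fault, frames (70 93 67 41 25)
pos 8: 21 -> fault, evict 70, frames (93 67 41 25 21)
At position 8, page 70 is evicted.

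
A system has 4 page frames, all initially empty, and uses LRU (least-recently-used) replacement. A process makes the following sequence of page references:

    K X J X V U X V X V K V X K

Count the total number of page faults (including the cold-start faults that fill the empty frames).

K: miss, frames {K}
X: miss, frames {K,X}
J: miss, frames {K,X,J}
X: hit
V: miss, frames {K,J,X,V}
U: miss, evict K, frames {J,X,V,U}
X: hit
V: hit
X: hit
V: hit
K: miss, evict J, frames {U,X,V,K}
V: hit
X: hit
K: hit
Page faults: 6.

6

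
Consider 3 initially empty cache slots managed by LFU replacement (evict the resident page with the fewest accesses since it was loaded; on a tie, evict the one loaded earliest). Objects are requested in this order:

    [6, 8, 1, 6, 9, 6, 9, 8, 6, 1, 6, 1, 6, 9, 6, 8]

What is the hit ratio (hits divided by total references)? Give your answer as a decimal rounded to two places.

0.56

6: fault, frames (6)
8: fault, frames (6 8)
1: fault, frames (6 8 1)
6: hit
9: fault, evict 8, frames (6 1 9)
6: hit
9: hit
8: fault, evict 1, frames (6 9 8)
6: hit
1: fault, evict 8, frames (6 9 1)
6: hit
1: hit
6: hit
9: hit
6: hit
8: fault, evict 1, frames (6 9 8)
Hits: 9 of 16 references → 9/16 = 0.5625.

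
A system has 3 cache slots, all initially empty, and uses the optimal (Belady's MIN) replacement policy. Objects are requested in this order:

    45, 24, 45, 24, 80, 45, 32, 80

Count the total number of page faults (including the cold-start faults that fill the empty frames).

4

45 → miss, frames {45}
24 → miss, frames {45,24}
45 → hit
24 → hit
80 → miss, frames {45,24,80}
45 → hit
32 → miss, evict 24, frames {45,80,32}
80 → hit
Page faults: 4.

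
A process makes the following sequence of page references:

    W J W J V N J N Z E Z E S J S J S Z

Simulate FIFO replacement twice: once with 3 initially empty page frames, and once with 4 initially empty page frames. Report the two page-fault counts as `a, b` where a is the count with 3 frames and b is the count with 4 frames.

3 frames: F F . . F F . . F F . . F F . . . F → 9 faults.
4 frames: F F . . F F . . F F . . F F . . . . → 8 faults.
8 < 9: adding a frame reduced faults, as is typical.

9, 8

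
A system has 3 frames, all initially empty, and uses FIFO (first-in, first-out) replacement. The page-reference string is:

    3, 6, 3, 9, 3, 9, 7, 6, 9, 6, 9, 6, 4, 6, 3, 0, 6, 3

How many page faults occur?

3 -> fault, frames {3}
6 -> fault, frames {3,6}
3 -> hit
9 -> fault, frames {3,6,9}
3 -> hit
9 -> hit
7 -> fault, evict 3, frames {6,9,7}
6 -> hit
9 -> hit
6 -> hit
9 -> hit
6 -> hit
4 -> fault, evict 6, frames {9,7,4}
6 -> fault, evict 9, frames {7,4,6}
3 -> fault, evict 7, frames {4,6,3}
0 -> fault, evict 4, frames {6,3,0}
6 -> hit
3 -> hit
Page faults: 8.

8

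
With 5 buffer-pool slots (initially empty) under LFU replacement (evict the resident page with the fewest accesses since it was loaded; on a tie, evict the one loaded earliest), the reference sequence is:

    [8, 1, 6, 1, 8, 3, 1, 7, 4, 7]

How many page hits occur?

4

8 → miss, frames (8)
1 → miss, frames (8 1)
6 → miss, frames (8 1 6)
1 → hit
8 → hit
3 → miss, frames (8 1 6 3)
1 → hit
7 → miss, frames (8 1 6 3 7)
4 → miss, evict 6, frames (8 1 3 7 4)
7 → hit
Hits: 4.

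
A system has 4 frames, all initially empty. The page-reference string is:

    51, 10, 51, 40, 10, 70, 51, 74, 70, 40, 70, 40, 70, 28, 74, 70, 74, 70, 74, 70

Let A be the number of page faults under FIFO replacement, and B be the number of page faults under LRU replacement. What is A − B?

-1

Under FIFO: F F . F . F . F . . . . . F . . . . . . → 6 faults.
Under LRU: F F . F . F . F . F . . . F . . . . . . → 7 faults.
A − B = 6 − 7 = -1.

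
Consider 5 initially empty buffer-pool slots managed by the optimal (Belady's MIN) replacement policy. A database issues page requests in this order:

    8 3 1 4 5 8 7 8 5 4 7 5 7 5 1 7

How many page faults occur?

8 -> miss, frames (8)
3 -> miss, frames (8 3)
1 -> miss, frames (8 3 1)
4 -> miss, frames (8 3 1 4)
5 -> miss, frames (8 3 1 4 5)
8 -> hit
7 -> miss, evict 3, frames (8 1 4 5 7)
8 -> hit
5 -> hit
4 -> hit
7 -> hit
5 -> hit
7 -> hit
5 -> hit
1 -> hit
7 -> hit
Page faults: 6.

6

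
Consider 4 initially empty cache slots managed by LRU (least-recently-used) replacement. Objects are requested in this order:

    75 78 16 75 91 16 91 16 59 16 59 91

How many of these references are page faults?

5

75 → fault, frames {75}
78 → fault, frames {75,78}
16 → fault, frames {75,78,16}
75 → hit
91 → fault, frames {78,16,75,91}
16 → hit
91 → hit
16 → hit
59 → fault, evict 78, frames {75,91,16,59}
16 → hit
59 → hit
91 → hit
Page faults: 5.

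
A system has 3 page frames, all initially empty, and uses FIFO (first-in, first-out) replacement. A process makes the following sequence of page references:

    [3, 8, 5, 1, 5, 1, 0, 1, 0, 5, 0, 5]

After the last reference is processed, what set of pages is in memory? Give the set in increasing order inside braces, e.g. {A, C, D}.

{0, 1, 5}

3: miss, frames (3)
8: miss, frames (3 8)
5: miss, frames (3 8 5)
1: miss, evict 3, frames (8 5 1)
5: hit
1: hit
0: miss, evict 8, frames (5 1 0)
1: hit
0: hit
5: hit
0: hit
5: hit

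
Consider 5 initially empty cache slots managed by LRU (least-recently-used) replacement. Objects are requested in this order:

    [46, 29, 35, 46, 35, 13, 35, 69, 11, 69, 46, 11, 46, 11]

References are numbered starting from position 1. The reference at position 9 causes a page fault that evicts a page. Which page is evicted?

29

pos 1: 46: fault, frames (46)
pos 2: 29: fault, frames (46 29)
pos 3: 35: fault, frames (46 29 35)
pos 4: 46: hit
pos 5: 35: hit
pos 6: 13: fault, frames (29 46 35 13)
pos 7: 35: hit
pos 8: 69: fault, frames (29 46 13 35 69)
pos 9: 11: fault, evict 29, frames (46 13 35 69 11)
At position 9, page 29 is evicted.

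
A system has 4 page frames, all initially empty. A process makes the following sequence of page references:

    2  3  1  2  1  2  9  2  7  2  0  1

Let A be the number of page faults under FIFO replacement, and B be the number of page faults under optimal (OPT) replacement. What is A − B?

2

Under FIFO: F F F . . . F . F F F F → 8 faults.
Under OPT: F F F . . . F . F . F . → 6 faults.
A − B = 8 − 6 = 2.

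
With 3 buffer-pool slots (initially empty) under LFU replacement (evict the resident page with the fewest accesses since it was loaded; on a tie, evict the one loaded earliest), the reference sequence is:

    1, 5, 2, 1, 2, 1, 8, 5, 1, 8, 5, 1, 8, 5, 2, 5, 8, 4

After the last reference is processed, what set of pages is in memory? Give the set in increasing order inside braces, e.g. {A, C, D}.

{1, 2, 4}

1: fault, frames [1]
5: fault, frames [1, 5]
2: fault, frames [1, 5, 2]
1: hit
2: hit
1: hit
8: fault, evict 5, frames [1, 2, 8]
5: fault, evict 8, frames [1, 2, 5]
1: hit
8: fault, evict 5, frames [1, 2, 8]
5: fault, evict 8, frames [1, 2, 5]
1: hit
8: fault, evict 5, frames [1, 2, 8]
5: fault, evict 8, frames [1, 2, 5]
2: hit
5: hit
8: fault, evict 5, frames [1, 2, 8]
4: fault, evict 8, frames [1, 2, 4]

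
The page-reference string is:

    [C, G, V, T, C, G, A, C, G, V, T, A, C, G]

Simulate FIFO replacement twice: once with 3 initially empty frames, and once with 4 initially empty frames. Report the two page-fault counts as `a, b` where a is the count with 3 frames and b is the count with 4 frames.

3 frames: F F F F F F F . . F F . F F → 11 faults.
4 frames: F F F F . . F F F F F F F F → 12 faults.
12 > 11: adding a frame increased faults — Belady's anomaly.

11, 12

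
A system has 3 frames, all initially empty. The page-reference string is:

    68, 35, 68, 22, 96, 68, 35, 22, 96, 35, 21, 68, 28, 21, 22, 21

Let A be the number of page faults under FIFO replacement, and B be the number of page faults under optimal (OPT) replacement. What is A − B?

5

Under FIFO: F F . F F F F F F . F F F . F F → 13 faults.
Under OPT: F F . F F . . F . . F F F . . . → 8 faults.
A − B = 13 − 8 = 5.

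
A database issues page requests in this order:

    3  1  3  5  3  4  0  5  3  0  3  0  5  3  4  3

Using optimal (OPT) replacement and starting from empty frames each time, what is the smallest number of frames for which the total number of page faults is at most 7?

f=1: 16 faults
f=2: 8 faults
f=3: 6 faults
f=4: 5 faults
f=5: 5 faults
Smallest f with faults ≤ 7 is 3.

3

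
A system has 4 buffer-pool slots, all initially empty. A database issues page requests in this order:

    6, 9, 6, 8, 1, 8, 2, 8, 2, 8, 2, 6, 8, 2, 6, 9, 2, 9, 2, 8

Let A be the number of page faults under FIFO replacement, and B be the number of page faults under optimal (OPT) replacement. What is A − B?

Under FIFO: F F . F F . F . . . . F . . . F . . . F → 8 faults.
Under OPT: F F . F F . F . . . . . . . . . . . . . → 5 faults.
A − B = 8 − 5 = 3.

3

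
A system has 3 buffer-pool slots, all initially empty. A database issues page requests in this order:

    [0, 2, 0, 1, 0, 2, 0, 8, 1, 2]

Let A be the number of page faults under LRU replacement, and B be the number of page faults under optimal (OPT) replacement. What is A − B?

Under LRU: F F . F . . . F F F → 6 faults.
Under OPT: F F . F . . . F . . → 4 faults.
A − B = 6 − 4 = 2.

2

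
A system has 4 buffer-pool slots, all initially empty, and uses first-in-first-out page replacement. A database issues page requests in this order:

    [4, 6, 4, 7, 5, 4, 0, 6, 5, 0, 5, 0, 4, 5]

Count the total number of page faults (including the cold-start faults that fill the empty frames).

4: fault, frames [4]
6: fault, frames [4, 6]
4: hit
7: fault, frames [4, 6, 7]
5: fault, frames [4, 6, 7, 5]
4: hit
0: fault, evict 4, frames [6, 7, 5, 0]
6: hit
5: hit
0: hit
5: hit
0: hit
4: fault, evict 6, frames [7, 5, 0, 4]
5: hit
Page faults: 6.

6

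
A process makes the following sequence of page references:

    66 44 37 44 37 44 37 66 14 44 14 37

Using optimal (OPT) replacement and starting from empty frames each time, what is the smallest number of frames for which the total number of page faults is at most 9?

f=1: 12 faults
f=2: 6 faults
f=3: 4 faults
f=4: 4 faults
Smallest f with faults ≤ 9 is 2.

2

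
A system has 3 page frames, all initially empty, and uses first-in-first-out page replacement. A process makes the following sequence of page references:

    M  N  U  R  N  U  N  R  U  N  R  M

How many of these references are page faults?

M: fault, frames [M]
N: fault, frames [M, N]
U: fault, frames [M, N, U]
R: fault, evict M, frames [N, U, R]
N: hit
U: hit
N: hit
R: hit
U: hit
N: hit
R: hit
M: fault, evict N, frames [U, R, M]
Page faults: 5.

5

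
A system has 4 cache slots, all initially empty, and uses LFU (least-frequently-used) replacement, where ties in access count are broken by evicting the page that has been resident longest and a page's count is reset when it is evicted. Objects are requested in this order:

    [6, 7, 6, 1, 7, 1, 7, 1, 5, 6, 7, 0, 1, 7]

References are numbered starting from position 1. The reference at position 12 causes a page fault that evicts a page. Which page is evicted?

pos 1: 6 -> fault, frames {6}
pos 2: 7 -> fault, frames {6,7}
pos 3: 6 -> hit
pos 4: 1 -> fault, frames {6,7,1}
pos 5: 7 -> hit
pos 6: 1 -> hit
pos 7: 7 -> hit
pos 8: 1 -> hit
pos 9: 5 -> fault, frames {6,7,1,5}
pos 10: 6 -> hit
pos 11: 7 -> hit
pos 12: 0 -> fault, evict 5, frames {6,7,1,0}
At position 12, page 5 is evicted.

5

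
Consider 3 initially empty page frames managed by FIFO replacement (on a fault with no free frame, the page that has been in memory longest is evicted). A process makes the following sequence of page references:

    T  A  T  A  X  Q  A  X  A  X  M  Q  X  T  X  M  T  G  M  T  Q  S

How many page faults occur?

T: fault, frames [T]
A: fault, frames [T, A]
T: hit
A: hit
X: fault, frames [T, A, X]
Q: fault, evict T, frames [A, X, Q]
A: hit
X: hit
A: hit
X: hit
M: fault, evict A, frames [X, Q, M]
Q: hit
X: hit
T: fault, evict X, frames [Q, M, T]
X: fault, evict Q, frames [M, T, X]
M: hit
T: hit
G: fault, evict M, frames [T, X, G]
M: fault, evict T, frames [X, G, M]
T: fault, evict X, frames [G, M, T]
Q: fault, evict G, frames [M, T, Q]
S: fault, evict M, frames [T, Q, S]
Page faults: 12.

12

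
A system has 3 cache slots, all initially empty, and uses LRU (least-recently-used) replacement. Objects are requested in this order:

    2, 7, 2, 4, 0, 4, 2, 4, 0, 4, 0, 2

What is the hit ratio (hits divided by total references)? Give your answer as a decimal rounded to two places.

0.67

2: miss, frames (2)
7: miss, frames (2 7)
2: hit
4: miss, frames (7 2 4)
0: miss, evict 7, frames (2 4 0)
4: hit
2: hit
4: hit
0: hit
4: hit
0: hit
2: hit
Hits: 8 of 12 references → 8/12 = 0.6667.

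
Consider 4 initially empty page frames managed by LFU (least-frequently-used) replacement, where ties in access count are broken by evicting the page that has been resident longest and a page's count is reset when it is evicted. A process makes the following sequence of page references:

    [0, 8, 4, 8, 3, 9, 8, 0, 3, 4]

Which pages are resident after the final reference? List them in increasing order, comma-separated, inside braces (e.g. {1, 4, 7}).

{0, 3, 4, 8}

0 → miss, frames (0)
8 → miss, frames (0 8)
4 → miss, frames (0 8 4)
8 → hit
3 → miss, frames (0 8 4 3)
9 → miss, evict 0, frames (8 4 3 9)
8 → hit
0 → miss, evict 4, frames (8 3 9 0)
3 → hit
4 → miss, evict 9, frames (8 3 0 4)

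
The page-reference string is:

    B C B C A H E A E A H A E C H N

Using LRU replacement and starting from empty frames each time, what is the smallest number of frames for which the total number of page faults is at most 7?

f=1: 16 faults
f=2: 11 faults
f=3: 8 faults
f=4: 6 faults
f=5: 6 faults
f=6: 6 faults
Smallest f with faults ≤ 7 is 4.

4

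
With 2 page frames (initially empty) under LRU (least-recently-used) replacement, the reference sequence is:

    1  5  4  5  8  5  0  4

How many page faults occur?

1 → fault, frames (1)
5 → fault, frames (1 5)
4 → fault, evict 1, frames (5 4)
5 → hit
8 → fault, evict 4, frames (5 8)
5 → hit
0 → fault, evict 8, frames (5 0)
4 → fault, evict 5, frames (0 4)
Page faults: 6.

6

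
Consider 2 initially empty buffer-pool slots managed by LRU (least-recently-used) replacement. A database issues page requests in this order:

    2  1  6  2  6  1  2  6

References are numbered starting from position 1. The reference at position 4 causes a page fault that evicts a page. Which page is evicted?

1

pos 1: 2 -> miss, frames [2]
pos 2: 1 -> miss, frames [2, 1]
pos 3: 6 -> miss, evict 2, frames [1, 6]
pos 4: 2 -> miss, evict 1, frames [6, 2]
At position 4, page 1 is evicted.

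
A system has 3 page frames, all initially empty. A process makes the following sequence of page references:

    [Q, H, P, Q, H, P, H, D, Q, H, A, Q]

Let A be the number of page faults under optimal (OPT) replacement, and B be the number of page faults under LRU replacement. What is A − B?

Under OPT: F F F . . . . F . . F . → 5 faults.
Under LRU: F F F . . . . F F . F . → 6 faults.
A − B = 5 − 6 = -1.

-1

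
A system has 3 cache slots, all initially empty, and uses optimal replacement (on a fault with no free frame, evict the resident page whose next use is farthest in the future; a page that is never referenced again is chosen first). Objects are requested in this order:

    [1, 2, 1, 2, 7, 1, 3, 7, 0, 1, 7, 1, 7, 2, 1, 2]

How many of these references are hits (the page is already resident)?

10

1: fault, frames (1)
2: fault, frames (1 2)
1: hit
2: hit
7: fault, frames (1 2 7)
1: hit
3: fault, evict 2, frames (1 7 3)
7: hit
0: fault, evict 3, frames (1 7 0)
1: hit
7: hit
1: hit
7: hit
2: fault, evict 0, frames (1 7 2)
1: hit
2: hit
Hits: 10.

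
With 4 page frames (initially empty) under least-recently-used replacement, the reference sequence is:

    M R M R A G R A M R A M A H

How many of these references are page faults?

5

M → fault, frames (M)
R → fault, frames (M R)
M → hit
R → hit
A → fault, frames (M R A)
G → fault, frames (M R A G)
R → hit
A → hit
M → hit
R → hit
A → hit
M → hit
A → hit
H → fault, evict G, frames (R M A H)
Page faults: 5.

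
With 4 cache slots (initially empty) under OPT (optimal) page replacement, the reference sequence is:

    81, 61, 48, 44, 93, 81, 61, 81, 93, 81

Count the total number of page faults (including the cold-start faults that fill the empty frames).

81 -> fault, frames (81)
61 -> fault, frames (81 61)
48 -> fault, frames (81 61 48)
44 -> fault, frames (81 61 48 44)
93 -> fault, evict 44, frames (81 61 48 93)
81 -> hit
61 -> hit
81 -> hit
93 -> hit
81 -> hit
Page faults: 5.

5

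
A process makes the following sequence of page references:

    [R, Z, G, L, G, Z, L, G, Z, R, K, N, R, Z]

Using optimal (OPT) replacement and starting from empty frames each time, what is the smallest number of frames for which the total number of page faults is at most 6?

4

f=1: 14 faults
f=2: 10 faults
f=3: 7 faults
f=4: 6 faults
f=5: 6 faults
f=6: 6 faults
Smallest f with faults ≤ 6 is 4.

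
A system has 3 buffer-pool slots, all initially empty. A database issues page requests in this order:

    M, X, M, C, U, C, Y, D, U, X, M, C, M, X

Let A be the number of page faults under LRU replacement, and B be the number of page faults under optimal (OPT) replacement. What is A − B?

Under LRU: F F . F F . F F F F F F . . → 10 faults.
Under OPT: F F . F F . F F . . F F . . → 8 faults.
A − B = 10 − 8 = 2.

2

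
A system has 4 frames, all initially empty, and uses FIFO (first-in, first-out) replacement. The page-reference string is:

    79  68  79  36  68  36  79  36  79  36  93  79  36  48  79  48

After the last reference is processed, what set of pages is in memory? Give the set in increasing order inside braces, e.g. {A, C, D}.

79 -> miss, frames {79}
68 -> miss, frames {79,68}
79 -> hit
36 -> miss, frames {79,68,36}
68 -> hit
36 -> hit
79 -> hit
36 -> hit
79 -> hit
36 -> hit
93 -> miss, frames {79,68,36,93}
79 -> hit
36 -> hit
48 -> miss, evict 79, frames {68,36,93,48}
79 -> miss, evict 68, frames {36,93,48,79}
48 -> hit

{36, 48, 79, 93}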